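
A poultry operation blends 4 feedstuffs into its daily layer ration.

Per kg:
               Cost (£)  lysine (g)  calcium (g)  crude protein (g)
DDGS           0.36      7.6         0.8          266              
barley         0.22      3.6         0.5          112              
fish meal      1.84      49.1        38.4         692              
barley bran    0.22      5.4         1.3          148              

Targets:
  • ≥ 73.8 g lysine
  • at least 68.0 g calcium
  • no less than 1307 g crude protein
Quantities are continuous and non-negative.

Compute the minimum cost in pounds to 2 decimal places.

This is a linear program. Let x1 = kg of DDGS, x2 = kg of barley, x3 = kg of fish meal, x4 = kg of barley bran.
Minimize 0.36x1 + 0.22x2 + 1.84x3 + 0.22x4 with:
  7.6x1 + 3.6x2 + 49.1x3 + 5.4x4 ≥ 73.8   (lysine)
  0.8x1 + 0.5x2 + 38.4x3 + 1.3x4 ≥ 68   (calcium)
  266x1 + 112x2 + 692x3 + 148x4 ≥ 1307   (crude protein)
  x1, x2, x3, x4 ≥ 0.
At the optimum only fish meal, barley bran are positive (DDGS, barley = 0). There the calcium and crude protein constraints are tight.
That vertex is x3 = 1.749, x4 = 0.6549.
Objective = 1.84·1.749 + 0.22·0.6549 = 3.3622.

£3.36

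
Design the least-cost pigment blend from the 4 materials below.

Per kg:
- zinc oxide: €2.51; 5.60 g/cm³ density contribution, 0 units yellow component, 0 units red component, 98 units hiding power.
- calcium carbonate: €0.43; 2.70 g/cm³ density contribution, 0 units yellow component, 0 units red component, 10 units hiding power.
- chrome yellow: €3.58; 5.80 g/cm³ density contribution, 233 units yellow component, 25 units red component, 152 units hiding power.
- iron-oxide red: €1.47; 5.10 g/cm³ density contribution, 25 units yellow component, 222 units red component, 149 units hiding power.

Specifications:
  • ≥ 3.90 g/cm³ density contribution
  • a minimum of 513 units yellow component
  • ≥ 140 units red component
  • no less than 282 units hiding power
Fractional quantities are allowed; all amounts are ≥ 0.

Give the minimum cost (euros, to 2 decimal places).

Set it up as a linear program. Let x1 = kg of zinc oxide, x2 = kg of calcium carbonate, x3 = kg of chrome yellow, x4 = kg of iron-oxide red.
Minimize 2.51x1 + 0.43x2 + 3.58x3 + 1.47x4 subject to:
  5.6x1 + 2.7x2 + 5.8x3 + 5.1x4 ≥ 3.9   (density contribution)
  233x3 + 25x4 ≥ 513   (yellow component)
  25x3 + 222x4 ≥ 140   (red component)
  98x1 + 10x2 + 152x3 + 149x4 ≥ 282   (hiding power)
  x1, x2, x3, x4 ≥ 0.
The minimum-cost mix takes nothing from zinc oxide, calcium carbonate — only chrome yellow, iron-oxide red. There the yellow component and red component constraints are tight.
Solving gives x3 = 2.16, x4 = 0.3874.
Cost = 3.58·2.16 + 1.47·0.3874 = 8.3023.

€8.30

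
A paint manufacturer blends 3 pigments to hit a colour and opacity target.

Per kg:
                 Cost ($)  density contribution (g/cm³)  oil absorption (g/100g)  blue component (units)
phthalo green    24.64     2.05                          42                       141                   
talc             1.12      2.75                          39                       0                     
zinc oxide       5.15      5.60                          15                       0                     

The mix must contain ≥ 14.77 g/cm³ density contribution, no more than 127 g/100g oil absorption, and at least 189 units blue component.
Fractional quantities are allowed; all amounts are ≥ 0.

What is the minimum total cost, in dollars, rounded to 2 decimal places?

$42.37

This is a linear program. Let x1 = kg of phthalo green, x2 = kg of talc, x3 = kg of zinc oxide.
Minimise 24.64x1 + 1.12x2 + 5.15x3 s.t.:
  2.05x1 + 2.75x2 + 5.6x3 ≥ 14.77   (density contribution)
  42x1 + 39x2 + 15x3 ≤ 127   (oil absorption)
  141x1 ≥ 189   (blue component)
  x1, x2, x3 ≥ 0.
All 3 inputs are positive at the optimum. The density contribution, oil absorption, blue component requirements are met with equality.
Optimal quantities: phthalo green = 1.3404 kg, talc = 1.217 kg, zinc oxide = 1.5492 kg.
Total cost: 24.64·1.3404 + 1.12·1.217 + 5.15·1.5492 = 42.3689.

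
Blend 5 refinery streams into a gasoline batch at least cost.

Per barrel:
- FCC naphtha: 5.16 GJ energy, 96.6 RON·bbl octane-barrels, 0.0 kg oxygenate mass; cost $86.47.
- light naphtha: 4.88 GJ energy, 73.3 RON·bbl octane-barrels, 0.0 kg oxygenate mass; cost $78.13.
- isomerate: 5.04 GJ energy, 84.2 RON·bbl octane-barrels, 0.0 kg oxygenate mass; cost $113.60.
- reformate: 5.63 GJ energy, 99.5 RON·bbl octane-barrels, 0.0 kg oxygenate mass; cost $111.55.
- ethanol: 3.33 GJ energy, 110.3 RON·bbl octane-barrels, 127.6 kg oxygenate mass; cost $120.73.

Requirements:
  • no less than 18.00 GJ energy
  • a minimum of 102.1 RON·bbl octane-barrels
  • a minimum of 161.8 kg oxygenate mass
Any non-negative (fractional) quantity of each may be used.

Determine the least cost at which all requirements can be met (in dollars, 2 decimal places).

$373.67

Let x1 = barrels of FCC naphtha, x2 = barrels of light naphtha, x3 = barrels of isomerate, x4 = barrels of reformate, x5 = barrels of ethanol.
Minimize 86.47x1 + 78.13x2 + 113.6x3 + 111.55x4 + 120.73x5 with:
  5.16x1 + 4.88x2 + 5.04x3 + 5.63x4 + 3.33x5 ≥ 18   (energy)
  96.6x1 + 73.3x2 + 84.2x3 + 99.5x4 + 110.3x5 ≥ 102.1   (octane-barrels)
  127.6x5 ≥ 161.8   (oxygenate mass)
  x1, x2, x3, x4, x5 ≥ 0.
At the optimum only light naphtha, ethanol are positive (FCC naphtha, isomerate, reformate = 0). Binding constraints: energy and oxygenate mass.
Solving gives x2 = 2.8233, x5 = 1.268.
Total cost: 78.13·2.8233 + 120.73·1.268 = 373.6701.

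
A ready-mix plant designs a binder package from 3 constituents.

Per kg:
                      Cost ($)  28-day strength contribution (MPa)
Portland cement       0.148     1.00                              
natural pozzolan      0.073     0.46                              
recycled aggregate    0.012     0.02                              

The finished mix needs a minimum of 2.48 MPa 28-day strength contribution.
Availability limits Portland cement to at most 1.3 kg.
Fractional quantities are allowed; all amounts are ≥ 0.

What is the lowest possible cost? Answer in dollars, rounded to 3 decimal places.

Let x1 = kg of Portland cement, x2 = kg of natural pozzolan, x3 = kg of recycled aggregate.
Minimize 0.148x1 + 0.073x2 + 0.012x3 with:
  1x1 + 0.46x2 + 0.02x3 ≥ 2.48   (28-day strength contribution)
  x1 ≤ 1.3
  x1, x2, x3 ≥ 0.
The cheapest feasible vertex uses only Portland cement, natural pozzolan; recycled aggregate is not used. Binding constraints: 28-day strength contribution and the Portland cement cap.
Optimal quantities: Portland cement = 1.3 kg, natural pozzolan = 2.565 kg.
Hence cost = 0.148·1.3 + 0.073·2.565 = $0.37965.

$0.380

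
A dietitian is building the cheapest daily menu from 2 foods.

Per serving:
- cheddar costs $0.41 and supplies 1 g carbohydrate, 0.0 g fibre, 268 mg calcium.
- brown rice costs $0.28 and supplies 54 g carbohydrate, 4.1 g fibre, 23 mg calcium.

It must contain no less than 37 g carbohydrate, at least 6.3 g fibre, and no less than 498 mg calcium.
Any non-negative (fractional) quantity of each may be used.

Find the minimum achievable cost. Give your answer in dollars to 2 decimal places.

$1.14

Let x1 = servings of cheddar, x2 = servings of brown rice.
min 0.41x1 + 0.28x2 s.t.:
  1x1 + 54x2 ≥ 37   (carbohydrate)
  4.1x2 ≥ 6.3   (fibre)
  268x1 + 23x2 ≥ 498   (calcium)
  x1, x2 ≥ 0.
Both inputs are positive at the optimum. There the fibre and calcium constraints are tight.
So cheddar = 1.726 servings, brown rice = 1.537 servings.
Objective = 0.41·1.726 + 0.28·1.537 = 1.1380.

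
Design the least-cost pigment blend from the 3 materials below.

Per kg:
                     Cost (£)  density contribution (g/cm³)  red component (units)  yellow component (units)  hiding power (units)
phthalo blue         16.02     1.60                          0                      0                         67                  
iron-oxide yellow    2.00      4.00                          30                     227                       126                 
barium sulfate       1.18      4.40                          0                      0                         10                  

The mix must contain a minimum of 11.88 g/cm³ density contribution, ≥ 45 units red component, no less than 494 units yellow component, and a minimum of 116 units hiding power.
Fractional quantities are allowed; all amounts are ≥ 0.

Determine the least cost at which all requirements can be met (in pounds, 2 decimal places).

£5.20

Treat it as an LP. Let x1 = kg of phthalo blue, x2 = kg of iron-oxide yellow, x3 = kg of barium sulfate.
min 16.02x1 + 2x2 + 1.18x3 subject to:
  1.6x1 + 4x2 + 4.4x3 ≥ 11.88   (density contribution)
  30x2 ≥ 45   (red component)
  227x2 ≥ 494   (yellow component)
  67x1 + 126x2 + 10x3 ≥ 116   (hiding power)
  x1, x2, x3 ≥ 0.
At the optimum only iron-oxide yellow, barium sulfate are positive (phthalo blue = 0). The density contribution and yellow component requirements are met with equality.
Solving gives x2 = 2.176, x3 = 0.7216.
Hence cost = 2·2.176 + 1.18·0.7216 = £5.2035.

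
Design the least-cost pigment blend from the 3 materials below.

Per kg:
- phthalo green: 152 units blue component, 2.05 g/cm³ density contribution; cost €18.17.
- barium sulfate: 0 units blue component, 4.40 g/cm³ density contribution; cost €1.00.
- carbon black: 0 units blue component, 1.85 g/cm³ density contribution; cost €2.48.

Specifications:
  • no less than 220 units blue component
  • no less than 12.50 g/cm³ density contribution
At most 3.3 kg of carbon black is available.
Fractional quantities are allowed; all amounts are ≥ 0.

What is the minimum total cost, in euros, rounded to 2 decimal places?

Treat it as an LP. Let x1 = kg of phthalo green, x2 = kg of barium sulfate, x3 = kg of carbon black.
Minimize 18.17x1 + 1x2 + 2.48x3 s.t.:
  152x1 ≥ 220   (blue component)
  2.05x1 + 4.4x2 + 1.85x3 ≥ 12.5   (density contribution)
  x3 ≤ 3.3
  x1, x2, x3 ≥ 0.
At the optimum only phthalo green, barium sulfate are positive (carbon black = 0). Binding constraints: blue component and density contribution.
Solving gives x1 = 1.4474, x2 = 2.1666.
Cost = 18.17·1.4474 + 1·2.1666 = 28.4659.

€28.47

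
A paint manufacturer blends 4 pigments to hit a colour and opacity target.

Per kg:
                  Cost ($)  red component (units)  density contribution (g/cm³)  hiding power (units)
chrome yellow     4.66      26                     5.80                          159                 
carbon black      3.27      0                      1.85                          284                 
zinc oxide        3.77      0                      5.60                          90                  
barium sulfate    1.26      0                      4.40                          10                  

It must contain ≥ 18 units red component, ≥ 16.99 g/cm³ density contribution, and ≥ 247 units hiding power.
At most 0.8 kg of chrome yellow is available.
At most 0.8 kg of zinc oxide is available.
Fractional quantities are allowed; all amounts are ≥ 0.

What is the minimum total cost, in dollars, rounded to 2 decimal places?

$7.99

Set it up as a linear program. Let x1 = kg of chrome yellow, x2 = kg of carbon black, x3 = kg of zinc oxide, x4 = kg of barium sulfate.
Minimise 4.66x1 + 3.27x2 + 3.77x3 + 1.26x4 s.t.:
  26x1 ≥ 18   (red component)
  5.8x1 + 1.85x2 + 5.6x3 + 4.4x4 ≥ 16.99   (density contribution)
  159x1 + 284x2 + 90x3 + 10x4 ≥ 247   (hiding power)
  x1 ≤ 0.8
  x3 ≤ 0.8
  x1, x2, x3, x4 ≥ 0.
At the optimum only chrome yellow, carbon black, barium sulfate are positive (zinc oxide = 0). There the red component, density contribution, hiding power constraints are tight.
So chrome yellow = 0.6923 kg, carbon black = 0.384 kg, barium sulfate = 2.787 kg.
Total cost: 4.66·0.6923 + 3.27·0.384 + 1.26·2.787 = 7.9934.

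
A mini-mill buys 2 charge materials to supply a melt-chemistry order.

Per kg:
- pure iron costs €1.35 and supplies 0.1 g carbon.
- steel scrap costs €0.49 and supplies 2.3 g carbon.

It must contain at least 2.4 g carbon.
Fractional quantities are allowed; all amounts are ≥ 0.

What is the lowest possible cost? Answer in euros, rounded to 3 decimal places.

Set it up as a linear program. Let x1 = kg of pure iron, x2 = kg of steel scrap.
min 1.35x1 + 0.49x2 with:
  0.1x1 + 2.3x2 ≥ 2.4   (carbon)
  x1, x2 ≥ 0.
At the optimum only steel scrap is positive (pure iron = 0). Binding constraint: carbon.
So steel scrap = 1.043 kg.
Total cost: 0.49·1.043 = 0.51107.

€0.511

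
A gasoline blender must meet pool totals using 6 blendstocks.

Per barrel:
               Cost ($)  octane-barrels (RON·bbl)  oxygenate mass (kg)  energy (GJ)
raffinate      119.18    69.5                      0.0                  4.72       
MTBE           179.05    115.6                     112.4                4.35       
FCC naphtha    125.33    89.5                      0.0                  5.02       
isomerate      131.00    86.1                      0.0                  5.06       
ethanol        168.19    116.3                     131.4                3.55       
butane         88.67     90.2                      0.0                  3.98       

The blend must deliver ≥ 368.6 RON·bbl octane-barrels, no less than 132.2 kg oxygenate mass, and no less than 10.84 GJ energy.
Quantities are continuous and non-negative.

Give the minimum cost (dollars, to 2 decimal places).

$416.54

Set it up as a linear program. Let x1 = barrels of raffinate, x2 = barrels of MTBE, x3 = barrels of FCC naphtha, x4 = barrels of isomerate, x5 = barrels of ethanol, x6 = barrels of butane.
Minimise 119.18x1 + 179.05x2 + 125.33x3 + 131x4 + 168.19x5 + 88.67x6 s.t.:
  69.5x1 + 115.6x2 + 89.5x3 + 86.1x4 + 116.3x5 + 90.2x6 ≥ 368.6   (octane-barrels)
  112.4x2 + 131.4x5 ≥ 132.2   (oxygenate mass)
  4.72x1 + 4.35x2 + 5.02x3 + 5.06x4 + 3.55x5 + 3.98x6 ≥ 10.84   (energy)
  x1, x2, x3, x4, x5, x6 ≥ 0.
The optimal basis is {ethanol, butane}; raffinate, MTBE, FCC naphtha, isomerate drop out. Binding constraints: octane-barrels and oxygenate mass.
Solving gives x5 = 1.0061, x6 = 2.7893.
Hence cost = 168.19·1.0061 + 88.67·2.7893 = $416.5432.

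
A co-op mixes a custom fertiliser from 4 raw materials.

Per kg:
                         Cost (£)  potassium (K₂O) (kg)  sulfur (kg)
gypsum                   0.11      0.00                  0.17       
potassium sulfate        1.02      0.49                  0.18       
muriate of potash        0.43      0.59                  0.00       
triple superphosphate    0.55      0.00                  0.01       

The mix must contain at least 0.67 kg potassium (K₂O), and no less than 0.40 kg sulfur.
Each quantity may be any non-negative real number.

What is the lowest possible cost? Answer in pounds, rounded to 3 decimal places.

Set it up as a linear program. Let x1 = kg of gypsum, x2 = kg of potassium sulfate, x3 = kg of muriate of potash, x4 = kg of triple superphosphate.
Minimize 0.11x1 + 1.02x2 + 0.43x3 + 0.55x4 subject to:
  0.49x2 + 0.59x3 ≥ 0.67   (potassium (K₂O))
  0.17x1 + 0.18x2 + 0.01x4 ≥ 0.4   (sulfur)
  x1, x2, x3, x4 ≥ 0.
The cheapest feasible vertex uses only gypsum, muriate of potash; potassium sulfate, triple superphosphate are not used. Binding constraints: potassium (K₂O) and sulfur.
Optimal quantities: gypsum = 2.353 kg, muriate of potash = 1.136 kg.
Total cost: 0.11·2.353 + 0.43·1.136 = 0.74731.

£0.747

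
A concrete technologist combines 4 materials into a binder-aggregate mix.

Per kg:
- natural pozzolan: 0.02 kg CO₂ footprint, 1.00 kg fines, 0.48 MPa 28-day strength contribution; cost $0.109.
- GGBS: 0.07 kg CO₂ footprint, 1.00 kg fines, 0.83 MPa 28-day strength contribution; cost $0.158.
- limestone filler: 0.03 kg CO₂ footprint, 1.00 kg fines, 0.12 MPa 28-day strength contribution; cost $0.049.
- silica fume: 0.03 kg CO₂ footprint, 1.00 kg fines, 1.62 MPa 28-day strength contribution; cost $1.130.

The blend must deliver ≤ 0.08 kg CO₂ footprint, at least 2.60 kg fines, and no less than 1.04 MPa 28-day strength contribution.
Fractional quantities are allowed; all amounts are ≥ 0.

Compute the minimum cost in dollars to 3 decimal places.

Let x1 = kg of natural pozzolan, x2 = kg of GGBS, x3 = kg of limestone filler, x4 = kg of silica fume.
min 0.109x1 + 0.158x2 + 0.049x3 + 1.13x4 subject to:
  0.02x1 + 0.07x2 + 0.03x3 + 0.03x4 ≤ 0.08   (CO₂ footprint)
  1x1 + 1x2 + 1x3 + 1x4 ≥ 2.6   (fines)
  0.48x1 + 0.83x2 + 0.12x3 + 1.62x4 ≥ 1.04   (28-day strength contribution)
  x1, x2, x3, x4 ≥ 0.
The minimum-cost mix takes nothing from silica fume — only natural pozzolan, GGBS, limestone filler. The CO₂ footprint, fines, 28-day strength contribution requirements are met with equality.
So natural pozzolan = 1.288 kg, GGBS = 0.3721 kg, limestone filler = 0.9395 kg.
Hence cost = 0.109·1.288 + 0.158·0.3721 + 0.049·0.9395 = $0.24522.

$0.245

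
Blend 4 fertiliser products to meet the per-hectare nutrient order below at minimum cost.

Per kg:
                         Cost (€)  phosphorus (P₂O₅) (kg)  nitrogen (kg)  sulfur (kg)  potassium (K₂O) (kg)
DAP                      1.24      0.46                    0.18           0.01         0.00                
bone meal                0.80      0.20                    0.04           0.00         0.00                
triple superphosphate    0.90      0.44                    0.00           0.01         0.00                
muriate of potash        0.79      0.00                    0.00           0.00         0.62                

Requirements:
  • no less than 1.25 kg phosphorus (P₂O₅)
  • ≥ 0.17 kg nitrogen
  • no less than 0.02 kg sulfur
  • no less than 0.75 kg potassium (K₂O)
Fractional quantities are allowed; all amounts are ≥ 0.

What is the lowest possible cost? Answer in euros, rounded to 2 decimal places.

Let x1 = kg of DAP, x2 = kg of bone meal, x3 = kg of triple superphosphate, x4 = kg of muriate of potash.
Minimise 1.24x1 + 0.8x2 + 0.9x3 + 0.79x4 with:
  0.46x1 + 0.2x2 + 0.44x3 ≥ 1.25   (phosphorus (P₂O₅))
  0.18x1 + 0.04x2 ≥ 0.17   (nitrogen)
  0.01x1 + 0.01x3 ≥ 0.02   (sulfur)
  0.62x4 ≥ 0.75   (potassium (K₂O))
  x1, x2, x3, x4 ≥ 0.
At the optimum only DAP, triple superphosphate, muriate of potash are positive (bone meal = 0). The phosphorus (P₂O₅), nitrogen, potassium (K₂O) requirements are met with equality.
So DAP = 0.94444 kg, triple superphosphate = 1.8535 kg, muriate of potash = 1.2097 kg.
Cost = 1.24·0.94444 + 0.9·1.8535 + 0.79·1.2097 = 3.7949.

€3.79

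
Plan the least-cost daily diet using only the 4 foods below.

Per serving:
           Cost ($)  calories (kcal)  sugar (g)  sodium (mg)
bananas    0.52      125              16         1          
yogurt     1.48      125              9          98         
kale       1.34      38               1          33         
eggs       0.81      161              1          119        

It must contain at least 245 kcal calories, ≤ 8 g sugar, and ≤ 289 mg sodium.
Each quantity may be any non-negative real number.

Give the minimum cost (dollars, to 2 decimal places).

Let x1 = servings of bananas, x2 = servings of yogurt, x3 = servings of kale, x4 = servings of eggs.
min 0.52x1 + 1.48x2 + 1.34x3 + 0.81x4 subject to:
  125x1 + 125x2 + 38x3 + 161x4 ≥ 245   (calories)
  16x1 + 9x2 + 1x3 + 1x4 ≤ 8   (sugar)
  1x1 + 98x2 + 33x3 + 119x4 ≤ 289   (sodium)
  x1, x2, x3, x4 ≥ 0.
At the optimum only bananas, eggs are positive (yogurt, kale = 0). The calories and sugar requirements are met with equality.
Solving gives x1 = 0.4255, x4 = 1.191.
Hence cost = 0.52·0.4255 + 0.81·1.191 = $1.1860.

$1.19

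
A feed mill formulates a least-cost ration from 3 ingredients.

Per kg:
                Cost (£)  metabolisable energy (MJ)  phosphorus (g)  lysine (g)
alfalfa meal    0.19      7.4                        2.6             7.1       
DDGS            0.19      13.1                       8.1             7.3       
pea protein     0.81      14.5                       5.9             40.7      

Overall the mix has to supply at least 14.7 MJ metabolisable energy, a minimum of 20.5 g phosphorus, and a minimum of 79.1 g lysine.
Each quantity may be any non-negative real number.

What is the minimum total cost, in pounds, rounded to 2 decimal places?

£1.63

Let x1 = kg of alfalfa meal, x2 = kg of DDGS, x3 = kg of pea protein.
Minimize 0.19x1 + 0.19x2 + 0.81x3 with:
  7.4x1 + 13.1x2 + 14.5x3 ≥ 14.7   (metabolisable energy)
  2.6x1 + 8.1x2 + 5.9x3 ≥ 20.5   (phosphorus)
  7.1x1 + 7.3x2 + 40.7x3 ≥ 79.1   (lysine)
  x1, x2, x3 ≥ 0.
The cheapest feasible vertex uses only DDGS, pea protein; alfalfa meal is not used. Binding constraints: phosphorus and lysine.
Optimal quantities: DDGS = 1.283 kg, pea protein = 1.713 kg.
Cost = 0.19·1.283 + 0.81·1.713 = 1.6313.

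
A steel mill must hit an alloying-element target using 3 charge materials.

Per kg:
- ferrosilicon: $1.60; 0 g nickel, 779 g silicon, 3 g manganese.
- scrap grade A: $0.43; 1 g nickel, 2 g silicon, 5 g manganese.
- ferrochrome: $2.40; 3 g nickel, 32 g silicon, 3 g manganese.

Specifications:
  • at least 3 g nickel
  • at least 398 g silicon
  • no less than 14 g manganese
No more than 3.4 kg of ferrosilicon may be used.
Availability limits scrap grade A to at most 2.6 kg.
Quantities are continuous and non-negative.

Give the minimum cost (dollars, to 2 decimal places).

Treat it as an LP. Let x1 = kg of ferrosilicon, x2 = kg of scrap grade A, x3 = kg of ferrochrome.
Minimise 1.6x1 + 0.43x2 + 2.4x3 s.t.:
  1x2 + 3x3 ≥ 3   (nickel)
  779x1 + 2x2 + 32x3 ≥ 398   (silicon)
  3x1 + 5x2 + 3x3 ≥ 14   (manganese)
  x1 ≤ 3.4
  x2 ≤ 2.6
  x1, x2, x3 ≥ 0.
The optimal mix uses every input. Binding constraints: nickel, silicon, the scrap grade A cap.
So ferrosilicon = 0.4988 kg, scrap grade A = 2.6 kg, ferrochrome = 0.1333 kg.
Hence cost = 1.6·0.4988 + 0.43·2.6 + 2.4·0.1333 = $2.2360.

$2.24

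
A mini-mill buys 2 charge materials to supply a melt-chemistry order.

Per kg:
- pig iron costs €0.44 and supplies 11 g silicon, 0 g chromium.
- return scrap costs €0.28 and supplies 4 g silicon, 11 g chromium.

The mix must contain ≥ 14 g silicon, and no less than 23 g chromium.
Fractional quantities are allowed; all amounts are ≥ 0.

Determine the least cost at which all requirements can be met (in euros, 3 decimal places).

€0.811

Let x1 = kg of pig iron, x2 = kg of return scrap.
Minimise 0.44x1 + 0.28x2 with:
  11x1 + 4x2 ≥ 14   (silicon)
  11x2 ≥ 23   (chromium)
  x1, x2 ≥ 0.
Both inputs are positive at the optimum. There the silicon and chromium constraints are tight.
Solving gives x1 = 0.5124, x2 = 2.091.
Hence cost = 0.44·0.5124 + 0.28·2.091 = €0.81094.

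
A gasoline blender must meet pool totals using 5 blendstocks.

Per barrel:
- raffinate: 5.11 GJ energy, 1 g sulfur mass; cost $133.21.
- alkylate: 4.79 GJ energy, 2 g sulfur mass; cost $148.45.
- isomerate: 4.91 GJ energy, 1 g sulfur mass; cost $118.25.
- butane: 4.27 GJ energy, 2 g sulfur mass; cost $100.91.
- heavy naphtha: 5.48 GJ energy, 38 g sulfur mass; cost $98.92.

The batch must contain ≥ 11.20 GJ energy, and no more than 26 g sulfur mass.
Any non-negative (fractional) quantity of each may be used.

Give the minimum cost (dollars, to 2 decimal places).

Treat it as an LP. Let x1 = barrels of raffinate, x2 = barrels of alkylate, x3 = barrels of isomerate, x4 = barrels of butane, x5 = barrels of heavy naphtha.
Minimise 133.21x1 + 148.45x2 + 118.25x3 + 100.91x4 + 98.92x5 subject to:
  5.11x1 + 4.79x2 + 4.91x3 + 4.27x4 + 5.48x5 ≥ 11.2   (energy)
  1x1 + 2x2 + 1x3 + 2x4 + 38x5 ≤ 26   (sulfur mass)
  x1, x2, x3, x4, x5 ≥ 0.
The cheapest feasible vertex uses only butane, heavy naphtha; raffinate, alkylate, isomerate are not used. Binding constraints: energy and sulfur mass.
Solving gives x4 = 1.87125, x5 = 0.585724.
Hence cost = 100.91·1.87125 + 98.92·0.585724 = $246.7677.

$246.77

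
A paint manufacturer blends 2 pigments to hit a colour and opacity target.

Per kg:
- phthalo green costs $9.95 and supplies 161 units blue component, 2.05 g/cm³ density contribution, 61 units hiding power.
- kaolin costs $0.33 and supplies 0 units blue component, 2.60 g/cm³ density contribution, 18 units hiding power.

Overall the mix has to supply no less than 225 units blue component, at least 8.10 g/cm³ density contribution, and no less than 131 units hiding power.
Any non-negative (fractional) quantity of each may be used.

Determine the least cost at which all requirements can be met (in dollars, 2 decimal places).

$14.74

Let x1 = kg of phthalo green, x2 = kg of kaolin.
Minimise 9.95x1 + 0.33x2 subject to:
  161x1 ≥ 225   (blue component)
  2.05x1 + 2.6x2 ≥ 8.1   (density contribution)
  61x1 + 18x2 ≥ 131   (hiding power)
  x1, x2 ≥ 0.
Both inputs are positive at the optimum. There the blue component and hiding power constraints are tight.
So phthalo green = 1.3975 kg, kaolin = 2.5418 kg.
Objective = 9.95·1.3975 + 0.33·2.5418 = 14.7439.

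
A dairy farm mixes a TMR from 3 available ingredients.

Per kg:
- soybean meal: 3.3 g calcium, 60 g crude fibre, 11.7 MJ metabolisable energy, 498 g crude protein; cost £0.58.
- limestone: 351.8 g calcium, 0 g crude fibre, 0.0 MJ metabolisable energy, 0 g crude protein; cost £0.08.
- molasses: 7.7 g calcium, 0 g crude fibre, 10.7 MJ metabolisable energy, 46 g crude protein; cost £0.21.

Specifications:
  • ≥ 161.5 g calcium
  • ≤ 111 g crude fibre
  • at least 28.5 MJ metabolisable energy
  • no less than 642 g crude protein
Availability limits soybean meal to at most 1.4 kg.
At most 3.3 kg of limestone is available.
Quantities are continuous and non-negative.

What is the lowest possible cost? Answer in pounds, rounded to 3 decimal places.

Let x1 = kg of soybean meal, x2 = kg of limestone, x3 = kg of molasses.
min 0.58x1 + 0.08x2 + 0.21x3 subject to:
  3.3x1 + 351.8x2 + 7.7x3 ≥ 161.5   (calcium)
  60x1 ≤ 111   (crude fibre)
  11.7x1 + 10.7x3 ≥ 28.5   (metabolisable energy)
  498x1 + 46x3 ≥ 642   (crude protein)
  x1 ≤ 1.4
  x2 ≤ 3.3
  x1, x2, x3 ≥ 0.
All 3 inputs are positive at the optimum. The calcium, metabolisable energy, crude protein requirements are met with equality.
So soybean meal = 1.16 kg, limestone = 0.4177 kg, molasses = 1.395 kg.
Objective = 0.58·1.16 + 0.08·0.4177 + 0.21·1.395 = 0.99917.

£0.999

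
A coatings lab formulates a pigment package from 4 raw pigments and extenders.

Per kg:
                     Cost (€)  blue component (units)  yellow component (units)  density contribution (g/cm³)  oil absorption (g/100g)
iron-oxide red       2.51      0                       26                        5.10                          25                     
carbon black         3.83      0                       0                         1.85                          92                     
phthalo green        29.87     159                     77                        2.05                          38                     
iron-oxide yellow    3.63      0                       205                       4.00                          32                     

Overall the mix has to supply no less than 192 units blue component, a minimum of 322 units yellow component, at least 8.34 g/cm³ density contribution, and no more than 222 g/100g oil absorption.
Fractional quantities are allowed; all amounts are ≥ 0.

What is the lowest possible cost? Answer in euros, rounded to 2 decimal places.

€40.75

This is a linear program. Let x1 = kg of iron-oxide red, x2 = kg of carbon black, x3 = kg of phthalo green, x4 = kg of iron-oxide yellow.
Minimize 2.51x1 + 3.83x2 + 29.87x3 + 3.63x4 with:
  159x3 ≥ 192   (blue component)
  26x1 + 77x3 + 205x4 ≥ 322   (yellow component)
  5.1x1 + 1.85x2 + 2.05x3 + 4x4 ≥ 8.34   (density contribution)
  25x1 + 92x2 + 38x3 + 32x4 ≤ 222   (oil absorption)
  x1, x2, x3, x4 ≥ 0.
The optimal basis is {iron-oxide red, phthalo green, iron-oxide yellow}; carbon black drops out. The blue component, yellow component, density contribution requirements are met with equality.
Optimal quantities: iron-oxide red = 0.30393 kg, phthalo green = 1.2075 kg, iron-oxide yellow = 1.0786 kg.
Hence cost = 2.51·0.30393 + 29.87·1.2075 + 3.63·1.0786 = €40.7462.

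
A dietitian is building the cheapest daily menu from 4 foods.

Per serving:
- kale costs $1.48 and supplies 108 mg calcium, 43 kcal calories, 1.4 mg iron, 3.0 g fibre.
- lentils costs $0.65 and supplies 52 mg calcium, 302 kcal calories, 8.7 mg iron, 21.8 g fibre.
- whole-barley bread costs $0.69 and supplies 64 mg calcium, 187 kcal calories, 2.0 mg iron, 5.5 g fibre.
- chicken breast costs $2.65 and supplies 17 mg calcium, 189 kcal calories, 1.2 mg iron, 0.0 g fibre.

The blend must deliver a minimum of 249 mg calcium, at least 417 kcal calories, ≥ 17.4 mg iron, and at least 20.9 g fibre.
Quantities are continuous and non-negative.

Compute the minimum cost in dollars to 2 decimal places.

$2.81

Let x1 = servings of kale, x2 = servings of lentils, x3 = servings of whole-barley bread, x4 = servings of chicken breast.
Minimise 1.48x1 + 0.65x2 + 0.69x3 + 2.65x4 subject to:
  108x1 + 52x2 + 64x3 + 17x4 ≥ 249   (calcium)
  43x1 + 302x2 + 187x3 + 189x4 ≥ 417   (calories)
  1.4x1 + 8.7x2 + 2x3 + 1.2x4 ≥ 17.4   (iron)
  3x1 + 21.8x2 + 5.5x3 ≥ 20.9   (fibre)
  x1, x2, x3, x4 ≥ 0.
The minimum-cost mix takes nothing from kale, chicken breast — only lentils, whole-barley bread. The calcium and iron requirements are met with equality.
So lentils = 1.36 servings, whole-barley bread = 2.786 servings.
Objective = 0.65·1.36 + 0.69·2.786 = 2.8063.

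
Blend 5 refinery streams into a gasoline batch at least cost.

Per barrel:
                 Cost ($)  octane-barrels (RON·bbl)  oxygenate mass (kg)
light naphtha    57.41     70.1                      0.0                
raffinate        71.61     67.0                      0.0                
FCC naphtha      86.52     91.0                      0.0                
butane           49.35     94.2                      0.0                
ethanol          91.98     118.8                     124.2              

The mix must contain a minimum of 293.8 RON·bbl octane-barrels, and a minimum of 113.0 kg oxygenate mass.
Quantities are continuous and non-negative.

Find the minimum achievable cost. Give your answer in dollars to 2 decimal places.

Set it up as a linear program. Let x1 = barrels of light naphtha, x2 = barrels of raffinate, x3 = barrels of FCC naphtha, x4 = barrels of butane, x5 = barrels of ethanol.
Minimize 57.41x1 + 71.61x2 + 86.52x3 + 49.35x4 + 91.98x5 s.t.:
  70.1x1 + 67x2 + 91x3 + 94.2x4 + 118.8x5 ≥ 293.8   (octane-barrels)
  124.2x5 ≥ 113   (oxygenate mass)
  x1, x2, x3, x4, x5 ≥ 0.
The optimal basis is {butane, ethanol}; light naphtha, raffinate, FCC naphtha drop out. Binding constraints: octane-barrels and oxygenate mass.
So butane = 1.9715 barrels, ethanol = 0.90982 barrels.
Hence cost = 49.35·1.9715 + 91.98·0.90982 = $180.9788.

$180.98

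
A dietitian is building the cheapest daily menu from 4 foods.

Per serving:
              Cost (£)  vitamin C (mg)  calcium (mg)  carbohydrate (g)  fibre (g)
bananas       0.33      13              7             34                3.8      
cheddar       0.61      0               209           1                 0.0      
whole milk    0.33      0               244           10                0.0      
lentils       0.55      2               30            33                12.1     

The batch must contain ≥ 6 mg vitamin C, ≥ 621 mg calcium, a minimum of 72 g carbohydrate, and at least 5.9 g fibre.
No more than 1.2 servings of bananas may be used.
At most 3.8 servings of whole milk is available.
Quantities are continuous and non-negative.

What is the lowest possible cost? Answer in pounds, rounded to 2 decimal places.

£1.32

This is a linear program. Let x1 = servings of bananas, x2 = servings of cheddar, x3 = servings of whole milk, x4 = servings of lentils.
Minimise 0.33x1 + 0.61x2 + 0.33x3 + 0.55x4 s.t.:
  13x1 + 2x4 ≥ 6   (vitamin C)
  7x1 + 209x2 + 244x3 + 30x4 ≥ 621   (calcium)
  34x1 + 1x2 + 10x3 + 33x4 ≥ 72   (carbohydrate)
  3.8x1 + 12.1x4 ≥ 5.9   (fibre)
  x1 ≤ 1.2
  x3 ≤ 3.8
  x1, x2, x3, x4 ≥ 0.
At the optimum only bananas, whole milk, lentils are positive (cheddar = 0). Binding constraints: calcium, carbohydrate, the bananas cap.
Solving gives x1 = 1.2, x3 = 2.487, x4 = 0.1918.
Total cost: 0.33·1.2 + 0.33·2.487 + 0.55·0.1918 = 1.3222.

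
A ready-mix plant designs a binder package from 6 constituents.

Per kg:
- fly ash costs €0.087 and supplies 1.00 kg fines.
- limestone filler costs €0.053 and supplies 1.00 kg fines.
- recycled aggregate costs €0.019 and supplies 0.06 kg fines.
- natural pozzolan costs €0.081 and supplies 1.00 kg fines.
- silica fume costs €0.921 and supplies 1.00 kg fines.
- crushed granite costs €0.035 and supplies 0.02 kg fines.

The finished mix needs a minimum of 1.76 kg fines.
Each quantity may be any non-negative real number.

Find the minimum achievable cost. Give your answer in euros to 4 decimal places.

€0.0933

Treat it as an LP. Let x1 = kg of fly ash, x2 = kg of limestone filler, x3 = kg of recycled aggregate, x4 = kg of natural pozzolan, x5 = kg of silica fume, x6 = kg of crushed granite.
Minimize 0.087x1 + 0.053x2 + 0.019x3 + 0.081x4 + 0.921x5 + 0.035x6 s.t.:
  1x1 + 1x2 + 0.06x3 + 1x4 + 1x5 + 0.02x6 ≥ 1.76   (fines)
  x1, x2, x3, x4, x5, x6 ≥ 0.
The cheapest feasible vertex uses only limestone filler; fly ash, recycled aggregate, natural pozzolan, silica fume, crushed granite are not used. Binding constraint: fines.
That vertex is x2 = 1.76.
Total cost: 0.053·1.76 = 0.093280.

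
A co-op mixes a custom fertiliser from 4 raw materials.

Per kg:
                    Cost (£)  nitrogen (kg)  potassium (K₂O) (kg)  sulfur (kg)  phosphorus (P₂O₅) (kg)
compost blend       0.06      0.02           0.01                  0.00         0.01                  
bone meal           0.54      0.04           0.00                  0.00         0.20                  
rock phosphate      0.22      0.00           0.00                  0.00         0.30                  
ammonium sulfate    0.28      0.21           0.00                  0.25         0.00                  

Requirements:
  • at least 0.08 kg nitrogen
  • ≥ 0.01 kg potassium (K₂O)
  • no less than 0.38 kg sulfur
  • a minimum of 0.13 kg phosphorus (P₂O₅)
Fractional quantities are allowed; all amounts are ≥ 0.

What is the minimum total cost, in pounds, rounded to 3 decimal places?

Treat it as an LP. Let x1 = kg of compost blend, x2 = kg of bone meal, x3 = kg of rock phosphate, x4 = kg of ammonium sulfate.
min 0.06x1 + 0.54x2 + 0.22x3 + 0.28x4 s.t.:
  0.02x1 + 0.04x2 + 0.21x4 ≥ 0.08   (nitrogen)
  0.01x1 ≥ 0.01   (potassium (K₂O))
  0.25x4 ≥ 0.38   (sulfur)
  0.01x1 + 0.2x2 + 0.3x3 ≥ 0.13   (phosphorus (P₂O₅))
  x1, x2, x3, x4 ≥ 0.
At the optimum only compost blend, rock phosphate, ammonium sulfate are positive (bone meal = 0). There the potassium (K₂O), sulfur, phosphorus (P₂O₅) constraints are tight.
Solving gives x1 = 1, x3 = 0.4, x4 = 1.52.
Total cost: 0.06·1 + 0.22·0.4 + 0.28·1.52 = 0.57360.

£0.574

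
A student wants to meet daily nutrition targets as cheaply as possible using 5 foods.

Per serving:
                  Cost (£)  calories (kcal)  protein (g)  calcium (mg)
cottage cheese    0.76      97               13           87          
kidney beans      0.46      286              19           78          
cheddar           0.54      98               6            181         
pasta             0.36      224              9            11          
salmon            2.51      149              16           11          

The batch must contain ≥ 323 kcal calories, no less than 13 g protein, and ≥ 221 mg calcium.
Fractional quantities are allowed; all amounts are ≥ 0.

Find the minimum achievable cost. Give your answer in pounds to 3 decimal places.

£0.849

Treat it as an LP. Let x1 = servings of cottage cheese, x2 = servings of kidney beans, x3 = servings of cheddar, x4 = servings of pasta, x5 = servings of salmon.
min 0.76x1 + 0.46x2 + 0.54x3 + 0.36x4 + 2.51x5 with:
  97x1 + 286x2 + 98x3 + 224x4 + 149x5 ≥ 323   (calories)
  13x1 + 19x2 + 6x3 + 9x4 + 16x5 ≥ 13   (protein)
  87x1 + 78x2 + 181x3 + 11x4 + 11x5 ≥ 221   (calcium)
  x1, x2, x3, x4, x5 ≥ 0.
The minimum-cost mix takes nothing from cottage cheese, pasta, salmon — only kidney beans, cheddar. Binding constraints: calories and calcium.
Solving gives x2 = 0.8342, x3 = 0.8615.
Cost = 0.46·0.8342 + 0.54·0.8615 = 0.84894.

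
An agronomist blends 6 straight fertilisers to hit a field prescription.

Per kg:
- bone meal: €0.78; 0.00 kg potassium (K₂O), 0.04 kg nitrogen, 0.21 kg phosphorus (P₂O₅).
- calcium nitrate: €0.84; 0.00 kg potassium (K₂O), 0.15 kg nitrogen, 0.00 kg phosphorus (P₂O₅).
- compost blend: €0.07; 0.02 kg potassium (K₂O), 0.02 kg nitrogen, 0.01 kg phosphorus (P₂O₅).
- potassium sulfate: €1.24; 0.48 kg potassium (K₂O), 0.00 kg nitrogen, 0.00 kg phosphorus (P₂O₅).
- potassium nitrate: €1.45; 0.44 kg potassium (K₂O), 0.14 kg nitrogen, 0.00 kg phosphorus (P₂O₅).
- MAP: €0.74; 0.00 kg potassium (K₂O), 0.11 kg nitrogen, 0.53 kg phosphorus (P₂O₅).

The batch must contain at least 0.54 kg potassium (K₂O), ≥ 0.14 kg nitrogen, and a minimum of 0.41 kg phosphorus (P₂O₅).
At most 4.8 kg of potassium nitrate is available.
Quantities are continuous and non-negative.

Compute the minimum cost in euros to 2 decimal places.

Treat it as an LP. Let x1 = kg of bone meal, x2 = kg of calcium nitrate, x3 = kg of compost blend, x4 = kg of potassium sulfate, x5 = kg of potassium nitrate, x6 = kg of MAP.
Minimise 0.78x1 + 0.84x2 + 0.07x3 + 1.24x4 + 1.45x5 + 0.74x6 subject to:
  0.02x3 + 0.48x4 + 0.44x5 ≥ 0.54   (potassium (K₂O))
  0.04x1 + 0.15x2 + 0.02x3 + 0.14x5 + 0.11x6 ≥ 0.14   (nitrogen)
  0.21x1 + 0.01x3 + 0.53x6 ≥ 0.41   (phosphorus (P₂O₅))
  x5 ≤ 4.8
  x1, x2, x3, x4, x5, x6 ≥ 0.
The minimum-cost mix takes nothing from bone meal, calcium nitrate, potassium nitrate — only compost blend, potassium sulfate, MAP. Binding constraints: potassium (K₂O), nitrogen, phosphorus (P₂O₅).
So compost blend = 3.063 kg, potassium sulfate = 0.9974 kg, MAP = 0.7158 kg.
Hence cost = 0.07·3.063 + 1.24·0.9974 + 0.74·0.7158 = €1.9809.

€1.98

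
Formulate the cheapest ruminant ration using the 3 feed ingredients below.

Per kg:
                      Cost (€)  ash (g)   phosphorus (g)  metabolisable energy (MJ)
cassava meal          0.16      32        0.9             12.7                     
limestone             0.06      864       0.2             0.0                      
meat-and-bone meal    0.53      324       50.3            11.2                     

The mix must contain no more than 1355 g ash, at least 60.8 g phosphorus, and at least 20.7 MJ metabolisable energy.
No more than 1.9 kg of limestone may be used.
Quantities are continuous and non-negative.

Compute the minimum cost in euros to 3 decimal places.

€0.727

Let x1 = kg of cassava meal, x2 = kg of limestone, x3 = kg of meat-and-bone meal.
min 0.16x1 + 0.06x2 + 0.53x3 s.t.:
  32x1 + 864x2 + 324x3 ≤ 1355   (ash)
  0.9x1 + 0.2x2 + 50.3x3 ≥ 60.8   (phosphorus)
  12.7x1 + 11.2x3 ≥ 20.7   (metabolisable energy)
  x2 ≤ 1.9
  x1, x2, x3 ≥ 0.
At the optimum only cassava meal, meat-and-bone meal are positive (limestone = 0). There the phosphorus and metabolisable energy constraints are tight.
That vertex is x1 = 0.573, x3 = 1.198.
Total cost: 0.16·0.573 + 0.53·1.198 = 0.72662.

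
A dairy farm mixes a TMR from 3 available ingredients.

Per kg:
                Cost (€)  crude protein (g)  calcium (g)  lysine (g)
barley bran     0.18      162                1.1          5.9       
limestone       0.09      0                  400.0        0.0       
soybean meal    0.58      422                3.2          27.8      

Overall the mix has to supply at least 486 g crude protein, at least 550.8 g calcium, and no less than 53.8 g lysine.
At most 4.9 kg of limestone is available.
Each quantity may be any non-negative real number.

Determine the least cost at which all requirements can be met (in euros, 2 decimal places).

€1.24

Set it up as a linear program. Let x1 = kg of barley bran, x2 = kg of limestone, x3 = kg of soybean meal.
Minimize 0.18x1 + 0.09x2 + 0.58x3 s.t.:
  162x1 + 422x3 ≥ 486   (crude protein)
  1.1x1 + 400x2 + 3.2x3 ≥ 550.8   (calcium)
  5.9x1 + 27.8x3 ≥ 53.8   (lysine)
  x2 ≤ 4.9
  x1, x2, x3 ≥ 0.
The optimal basis is {limestone, soybean meal}; barley bran drops out. Binding constraints: calcium and lysine.
Solving gives x2 = 1.362, x3 = 1.935.
Objective = 0.09·1.362 + 0.58·1.935 = 1.2449.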